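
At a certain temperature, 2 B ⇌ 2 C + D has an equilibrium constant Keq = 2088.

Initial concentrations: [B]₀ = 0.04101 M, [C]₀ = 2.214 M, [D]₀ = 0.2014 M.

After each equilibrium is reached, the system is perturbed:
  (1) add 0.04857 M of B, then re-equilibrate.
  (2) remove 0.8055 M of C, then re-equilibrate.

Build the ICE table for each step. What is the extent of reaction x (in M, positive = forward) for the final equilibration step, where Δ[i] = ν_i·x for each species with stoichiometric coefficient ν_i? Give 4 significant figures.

Q₀ = 587 vs Keq = 2088 ⇒ Q<K, forward
Step 1:
                   B          C          D
  I          0.04101      2.214     0.2014
  C         -0.01858    0.01858   0.009292
  E          0.02243      2.233     0.2107
  solve Keq expr → x = 0.009292; check Q = 2088
Then add 0.04857 M of B.
Step 2:
                   B          C          D
  I            0.071      2.233     0.2107
  C         -0.04686    0.04686    0.02343
  E          0.02414      2.279     0.2341
  solve Keq expr → x = 0.02343; check Q = 2088
Then remove 0.8055 M of C.
Step 3:
                   B          C          D
  I          0.02414      1.474     0.2341
  C        -0.008303   0.008303   0.004151
  E          0.01583      1.482     0.2383
  solve Keq expr → x = 0.004151; check Q = 2088

x = 0.004151 M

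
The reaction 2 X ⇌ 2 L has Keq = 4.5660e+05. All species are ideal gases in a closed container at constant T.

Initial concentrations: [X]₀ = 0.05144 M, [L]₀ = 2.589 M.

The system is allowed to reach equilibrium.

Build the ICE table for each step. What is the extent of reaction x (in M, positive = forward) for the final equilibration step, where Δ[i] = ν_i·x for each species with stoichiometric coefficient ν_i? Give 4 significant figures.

x = 0.02377 M

Q₀ = 2533 vs Keq = 4.5660e+05 ⇒ Q<K, forward
Step 1:
                   X          L
  init       0.05144      2.589
  Δ         -0.04754    0.04754
  eq        0.003902      2.637
  solve Keq expr → x = 0.02377; check Q = 4.5660e+05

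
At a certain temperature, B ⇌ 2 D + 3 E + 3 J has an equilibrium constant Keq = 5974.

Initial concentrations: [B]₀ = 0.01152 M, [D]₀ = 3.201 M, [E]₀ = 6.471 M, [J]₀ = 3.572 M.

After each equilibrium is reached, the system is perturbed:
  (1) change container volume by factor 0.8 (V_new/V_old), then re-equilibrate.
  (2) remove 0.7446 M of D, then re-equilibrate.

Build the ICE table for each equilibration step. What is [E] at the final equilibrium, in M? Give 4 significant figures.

Q₀ = 1.0984e+07 vs Keq = 5974 ⇒ Q>K, reverse
Step 1:
                    B           D           E           J
  init        0.01152       3.201       6.471       3.572
  Δ            0.5545      -1.109      -1.663      -1.663
  eq            0.566       2.092       4.808       1.909
  solve Keq expr → x = -0.5545; check Q = 5974
Then change container volume by factor 0.8 (V_new/V_old).
Step 2:
                    B           D           E           J
  init         0.7075       2.615       6.009       2.386
  Δ            0.1786     -0.3572     -0.5358     -0.5358
  eq           0.8861       2.258       5.474        1.85
  solve Keq expr → x = -0.1786; check Q = 5974
Then remove 0.7446 M of D.
Step 3:
                    B           D           E           J
  init         0.8861       1.513       5.474        1.85
  Δ          -0.08105      0.1621      0.2431      0.2431
  eq            0.805       1.675       5.717       2.093
  solve Keq expr → x = 0.08105; check Q = 5974

[E]_eq = 5.717 M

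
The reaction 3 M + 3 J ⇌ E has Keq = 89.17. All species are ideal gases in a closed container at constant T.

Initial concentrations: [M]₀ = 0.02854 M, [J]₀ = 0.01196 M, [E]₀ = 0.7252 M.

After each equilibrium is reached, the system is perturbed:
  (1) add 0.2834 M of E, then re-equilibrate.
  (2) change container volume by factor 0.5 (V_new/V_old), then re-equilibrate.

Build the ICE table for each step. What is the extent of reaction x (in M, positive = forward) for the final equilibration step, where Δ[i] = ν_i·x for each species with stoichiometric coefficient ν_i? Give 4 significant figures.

x = 0.1328 M

Q₀ = 1.8235e+10 vs Keq = 89.17 ⇒ Q>K, reverse
Step 1:
                    M           J           E
  I           0.02854     0.01196      0.7252
  C            0.4128      0.4128     -0.1376
  E            0.4414      0.4248      0.5876
  solve Keq expr → x = -0.1376; check Q = 89.17
Then add 0.2834 M of E.
Step 2:
                    M           J           E
  I            0.4414      0.4248       0.871
  C           0.02851     0.02851   -0.009502
  E            0.4699      0.4533      0.8615
  solve Keq expr → x = -0.009502; check Q = 89.17
Then change container volume by factor 0.5 (V_new/V_old).
Step 3:
                    M           J           E
  I            0.9397      0.9066       1.723
  C           -0.3984     -0.3984      0.1328
  E            0.5413      0.5081       1.856
  solve Keq expr → x = 0.1328; check Q = 89.17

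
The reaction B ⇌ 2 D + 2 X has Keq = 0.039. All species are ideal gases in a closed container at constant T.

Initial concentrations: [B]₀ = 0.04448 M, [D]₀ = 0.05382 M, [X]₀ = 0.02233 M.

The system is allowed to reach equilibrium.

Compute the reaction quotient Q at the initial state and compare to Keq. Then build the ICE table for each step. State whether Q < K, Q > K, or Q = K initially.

Q₀ = 3.2471e-05 vs Keq = 0.039 ⇒ Q<K, forward
Step 1:
                  B         D         X
  init      0.04448   0.05382   0.02233
  Δ        -0.03975   0.07951   0.07951
  eq       0.004727    0.1333    0.1018
  solve Keq expr → x = 0.03975; check Q = 0.039

Q₀ = 3.2471e-05; Q < K (proceeds forward)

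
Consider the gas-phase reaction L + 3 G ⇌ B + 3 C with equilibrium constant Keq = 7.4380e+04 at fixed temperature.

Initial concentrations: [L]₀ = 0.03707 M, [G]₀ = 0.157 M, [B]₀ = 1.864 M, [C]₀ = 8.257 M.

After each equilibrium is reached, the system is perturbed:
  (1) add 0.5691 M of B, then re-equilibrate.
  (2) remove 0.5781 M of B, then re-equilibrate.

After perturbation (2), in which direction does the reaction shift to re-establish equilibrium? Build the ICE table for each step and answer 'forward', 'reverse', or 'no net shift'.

Direction: forward

Q₀ = 7.3146e+06 vs Keq = 7.4380e+04 ⇒ Q>K, reverse
Step 1:
                  L         G         B         C
  I         0.03707     0.157     1.864     8.257
  C         0.09687    0.2906  -0.09687   -0.2906
  E          0.1339    0.4476     1.767     7.966
  solve Keq expr → x = -0.09687; check Q = 7.4380e+04
Then add 0.5691 M of B.
Step 2:
                  L         G         B         C
  I          0.1339    0.4476     2.336     7.966
  C        0.009889   0.02967 -0.009889  -0.02967
  E          0.1438    0.4773     2.326     7.937
  solve Keq expr → x = -0.009889; check Q = 7.4380e+04
Then remove 0.5781 M of B.
Step 3:
                  L         G         B         C
  I          0.1438    0.4773     1.748     7.937
  C        -0.01006  -0.03019   0.01006   0.03019
  E          0.1338    0.4471     1.758     7.967
  solve Keq expr → x = 0.01006; check Q = 7.4380e+04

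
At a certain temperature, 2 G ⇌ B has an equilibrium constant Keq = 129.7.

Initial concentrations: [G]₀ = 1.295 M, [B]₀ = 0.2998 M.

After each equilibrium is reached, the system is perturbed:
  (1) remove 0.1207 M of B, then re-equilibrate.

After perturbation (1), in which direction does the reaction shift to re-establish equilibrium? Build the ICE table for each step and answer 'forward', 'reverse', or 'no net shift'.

Q₀ = 0.1788 vs Keq = 129.7 ⇒ Q<K, forward
Step 1:
                    G           B
  I             1.295      0.2998
  C            -1.211      0.6057
  E           0.08356      0.9055
  solve Keq expr → x = 0.6057; check Q = 129.7
Then remove 0.1207 M of B.
Step 2:
                    G           B
  I           0.08356      0.7848
  C         -0.005628    0.002814
  E           0.07793      0.7876
  solve Keq expr → x = 0.002814; check Q = 129.7

Direction: forward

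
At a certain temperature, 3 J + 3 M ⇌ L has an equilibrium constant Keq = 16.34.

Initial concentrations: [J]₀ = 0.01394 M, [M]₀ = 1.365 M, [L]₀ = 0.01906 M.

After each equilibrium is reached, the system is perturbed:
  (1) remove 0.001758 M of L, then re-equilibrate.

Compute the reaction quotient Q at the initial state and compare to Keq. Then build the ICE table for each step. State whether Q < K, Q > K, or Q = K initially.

Q₀ = 2767 vs Keq = 16.34 ⇒ Q>K, reverse
Step 1:
                   J          M          L
  init       0.01394      1.365    0.01906
  Δ           0.0381     0.0381    -0.0127
  eq         0.05204      1.403    0.00636
  solve Keq expr → x = -0.0127; check Q = 16.34
Then remove 0.001758 M of L.
Step 2:
                   J          M          L
  init       0.05204      1.403   0.004602
  Δ        -0.002533  -0.002533 8.4420e-04
  eq         0.04951      1.401   0.005447
  solve Keq expr → x = 8.4420e-04; check Q = 16.34

Q₀ = 2767; Q > K (proceeds reverse)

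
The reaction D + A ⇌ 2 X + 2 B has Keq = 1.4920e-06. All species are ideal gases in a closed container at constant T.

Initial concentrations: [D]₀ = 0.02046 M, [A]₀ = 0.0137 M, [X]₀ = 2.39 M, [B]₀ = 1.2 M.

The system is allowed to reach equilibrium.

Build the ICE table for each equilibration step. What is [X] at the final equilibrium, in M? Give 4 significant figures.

Q₀ = 2.9345e+04 vs Keq = 1.4920e-06 ⇒ Q>K, reverse
Step 1:
                  D         A         X         B
  Initial   0.02046    0.0137      2.39       1.2
  Change     0.5997    0.5997    -1.199    -1.199
  Equil      0.6201    0.6134     1.191 6.3273e-04
  solve Keq expr → x = -0.5997; check Q = 1.4920e-06

[X]_eq = 1.191 M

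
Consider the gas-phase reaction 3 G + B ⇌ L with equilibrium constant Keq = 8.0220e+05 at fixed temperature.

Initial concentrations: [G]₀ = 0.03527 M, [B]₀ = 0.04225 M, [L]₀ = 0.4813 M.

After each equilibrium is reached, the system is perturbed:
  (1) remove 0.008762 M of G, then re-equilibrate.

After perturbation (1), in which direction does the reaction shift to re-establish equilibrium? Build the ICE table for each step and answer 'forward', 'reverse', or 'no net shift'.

Direction: reverse

Q₀ = 2.5964e+05 vs Keq = 8.0220e+05 ⇒ Q<K, forward
Step 1:
                    G           B           L
  Initial     0.03527     0.04225      0.4813
  Change      -0.0103   -0.003434    0.003434
  Equil       0.02497     0.03882      0.4847
  solve Keq expr → x = 0.003434; check Q = 8.0220e+05
Then remove 0.008762 M of G.
Step 2:
                    G           B           L
  Initial     0.01621     0.03882      0.4847
  Change     0.008159     0.00272    -0.00272
  Equil       0.02437     0.04154       0.482
  solve Keq expr → x = -0.00272; check Q = 8.0220e+05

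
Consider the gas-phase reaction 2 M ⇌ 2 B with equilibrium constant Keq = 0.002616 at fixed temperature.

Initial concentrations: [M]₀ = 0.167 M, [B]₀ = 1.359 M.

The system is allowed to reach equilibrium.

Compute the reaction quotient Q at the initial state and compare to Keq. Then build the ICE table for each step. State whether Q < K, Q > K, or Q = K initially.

Q₀ = 66.22 vs Keq = 0.002616 ⇒ Q>K, reverse
Step 1:
                   M          B
  init         0.167      1.359
  Δ            1.285     -1.285
  eq           1.452    0.07425
  solve Keq expr → x = -0.6424; check Q = 0.002616

Q₀ = 66.22; Q > K (proceeds reverse)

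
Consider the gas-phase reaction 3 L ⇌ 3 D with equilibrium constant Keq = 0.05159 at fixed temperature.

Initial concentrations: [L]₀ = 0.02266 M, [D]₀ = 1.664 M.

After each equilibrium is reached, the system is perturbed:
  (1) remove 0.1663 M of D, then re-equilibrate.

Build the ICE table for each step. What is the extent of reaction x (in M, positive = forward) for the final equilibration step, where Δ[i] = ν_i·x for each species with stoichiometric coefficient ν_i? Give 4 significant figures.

Q₀ = 3.9599e+05 vs Keq = 0.05159 ⇒ Q>K, reverse
Step 1:
                  L         D
  Initial   0.02266     1.664
  Change      1.206    -1.206
  Equil       1.229    0.4576
  solve Keq expr → x = -0.4021; check Q = 0.05159
Then remove 0.1663 M of D.
Step 2:
                  L         D
  Initial     1.229    0.2913
  Change    -0.1212    0.1212
  Equil       1.108    0.4124
  solve Keq expr → x = 0.0404; check Q = 0.05159

x = 0.0404 M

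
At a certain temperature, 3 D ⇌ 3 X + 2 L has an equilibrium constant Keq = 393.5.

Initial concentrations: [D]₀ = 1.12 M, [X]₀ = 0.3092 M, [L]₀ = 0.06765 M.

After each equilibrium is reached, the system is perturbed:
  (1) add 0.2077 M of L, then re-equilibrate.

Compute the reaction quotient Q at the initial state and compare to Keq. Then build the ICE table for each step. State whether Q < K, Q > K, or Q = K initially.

Q₀ = 9.6294e-05; Q < K (proceeds forward)

Q₀ = 9.6294e-05 vs Keq = 393.5 ⇒ Q<K, forward
Step 1:
                  D         X         L
  I            1.12    0.3092   0.06765
  C         -0.9788    0.9788    0.6525
  E          0.1412     1.288    0.7202
  solve Keq expr → x = 0.3263; check Q = 393.5
Then add 0.2077 M of L.
Step 2:
                  D         X         L
  I          0.1412     1.288    0.9279
  C          0.0215   -0.0215  -0.01433
  E          0.1627     1.266    0.9135
  solve Keq expr → x = -0.007167; check Q = 393.5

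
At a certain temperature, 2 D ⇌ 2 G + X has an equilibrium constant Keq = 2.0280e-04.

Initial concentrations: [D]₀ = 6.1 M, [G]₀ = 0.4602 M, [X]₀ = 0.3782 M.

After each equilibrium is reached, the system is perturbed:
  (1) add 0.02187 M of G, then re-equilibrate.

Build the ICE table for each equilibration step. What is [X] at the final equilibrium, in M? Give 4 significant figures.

[X]_eq = 0.2317 M

Q₀ = 0.002153 vs Keq = 2.0280e-04 ⇒ Q>K, reverse
Step 1:
                  D         G         X
  Initial       6.1    0.4602    0.3782
  Change     0.2751   -0.2751   -0.1376
  Equil       6.375    0.1851    0.2406
  solve Keq expr → x = -0.1376; check Q = 2.0280e-04
Then add 0.02187 M of G.
Step 2:
                  D         G         X
  Initial     6.375    0.2069    0.2406
  Change    0.01782  -0.01782 -0.008909
  Equil       6.393    0.1891    0.2317
  solve Keq expr → x = -0.008909; check Q = 2.0280e-04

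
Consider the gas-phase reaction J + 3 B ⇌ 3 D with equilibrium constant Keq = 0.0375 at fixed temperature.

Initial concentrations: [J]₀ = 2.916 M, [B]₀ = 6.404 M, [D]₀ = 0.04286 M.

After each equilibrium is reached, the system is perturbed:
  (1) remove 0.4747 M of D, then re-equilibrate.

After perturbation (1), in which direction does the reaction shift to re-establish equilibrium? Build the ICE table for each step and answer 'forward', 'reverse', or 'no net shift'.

Direction: forward

Q₀ = 1.0281e-07 vs Keq = 0.0375 ⇒ Q<K, forward
Step 1:
                   J          B          D
  Initial      2.916      6.404    0.04286
  Change     -0.6425     -1.927      1.927
  Equil        2.274      4.477       1.97
  solve Keq expr → x = 0.6425; check Q = 0.0375
Then remove 0.4747 M of D.
Step 2:
                   J          B          D
  Initial      2.274      4.477      1.496
  Change     -0.1033      -0.31       0.31
  Equil         2.17      4.167      1.806
  solve Keq expr → x = 0.1033; check Q = 0.0375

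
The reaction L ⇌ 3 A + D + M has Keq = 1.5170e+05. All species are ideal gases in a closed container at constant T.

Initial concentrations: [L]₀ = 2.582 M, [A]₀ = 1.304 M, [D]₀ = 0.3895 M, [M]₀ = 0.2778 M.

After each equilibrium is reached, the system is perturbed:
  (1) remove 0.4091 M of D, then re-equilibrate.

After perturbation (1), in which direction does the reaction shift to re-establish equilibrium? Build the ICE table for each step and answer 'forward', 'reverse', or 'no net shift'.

Q₀ = 0.09292 vs Keq = 1.5170e+05 ⇒ Q<K, forward
Step 1:
                  L         A         D         M
  init        2.582     1.304    0.3895    0.2778
  Δ          -2.543     7.629     2.543     2.543
  eq        0.03888     8.933     2.933     2.821
  solve Keq expr → x = 2.543; check Q = 1.5170e+05
Then remove 0.4091 M of D.
Step 2:
                  L         A         D         M
  init      0.03888     8.933     2.524     2.821
  Δ       -0.005121   0.01536  0.005121  0.005121
  eq        0.03376     8.949     2.529     2.826
  solve Keq expr → x = 0.005121; check Q = 1.5170e+05

Direction: forward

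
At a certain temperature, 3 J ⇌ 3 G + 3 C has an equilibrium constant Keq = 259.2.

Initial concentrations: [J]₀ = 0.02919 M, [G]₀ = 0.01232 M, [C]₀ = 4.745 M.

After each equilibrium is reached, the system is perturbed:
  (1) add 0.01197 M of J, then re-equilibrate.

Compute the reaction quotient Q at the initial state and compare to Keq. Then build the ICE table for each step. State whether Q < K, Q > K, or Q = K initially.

Q₀ = 8.032; Q < K (proceeds forward)

Q₀ = 8.032 vs Keq = 259.2 ⇒ Q<K, forward
Step 1:
                    J           G           C
  I           0.02919     0.01232       4.745
  C          -0.01145     0.01145     0.01145
  E           0.01774     0.02377       4.756
  solve Keq expr → x = 0.003818; check Q = 259.2
Then add 0.01197 M of J.
Step 2:
                    J           G           C
  I           0.02971     0.02377       4.756
  C         -0.006837    0.006837    0.006837
  E           0.02287     0.03061       4.763
  solve Keq expr → x = 0.002279; check Q = 259.2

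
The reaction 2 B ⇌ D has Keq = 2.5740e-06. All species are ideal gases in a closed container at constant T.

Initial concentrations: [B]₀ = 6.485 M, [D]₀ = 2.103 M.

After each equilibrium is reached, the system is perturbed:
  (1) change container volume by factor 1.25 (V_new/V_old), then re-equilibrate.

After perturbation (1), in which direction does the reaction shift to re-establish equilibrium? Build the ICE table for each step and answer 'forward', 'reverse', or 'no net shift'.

Direction: reverse

Q₀ = 0.05001 vs Keq = 2.5740e-06 ⇒ Q>K, reverse
Step 1:
                   B          D
  I            6.485      2.103
  C            4.205     -2.103
  E            10.69 2.9417e-04
  solve Keq expr → x = -2.103; check Q = 2.5740e-06
Then change container volume by factor 1.25 (V_new/V_old).
Step 2:
                   B          D
  I            8.552 2.3534e-04
  C       9.4126e-05 -4.7063e-05
  E            8.552 1.8827e-04
  solve Keq expr → x = -4.7063e-05; check Q = 2.5740e-06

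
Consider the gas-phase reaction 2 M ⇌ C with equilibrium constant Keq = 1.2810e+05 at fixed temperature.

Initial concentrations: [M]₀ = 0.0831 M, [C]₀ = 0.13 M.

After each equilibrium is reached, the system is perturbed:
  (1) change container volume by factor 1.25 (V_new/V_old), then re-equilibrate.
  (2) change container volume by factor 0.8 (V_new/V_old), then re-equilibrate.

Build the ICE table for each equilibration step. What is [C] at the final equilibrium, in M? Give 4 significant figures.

[C]_eq = 0.171 M

Q₀ = 18.83 vs Keq = 1.2810e+05 ⇒ Q<K, forward
Step 1:
                   M          C
  init        0.0831       0.13
  Δ         -0.08194    0.04097
  eq        0.001155      0.171
  solve Keq expr → x = 0.04097; check Q = 1.2810e+05
Then change container volume by factor 1.25 (V_new/V_old).
Step 2:
                   M          C
  init    9.2423e-04     0.1368
  Δ       1.0888e-04 -5.4442e-05
  eq        0.001033     0.1367
  solve Keq expr → x = -5.4442e-05; check Q = 1.2810e+05
Then change container volume by factor 0.8 (V_new/V_old).
Step 3:
                   M          C
  init      0.001291     0.1709
  Δ       -1.3611e-04 6.8053e-05
  eq        0.001155      0.171
  solve Keq expr → x = 6.8053e-05; check Q = 1.2810e+05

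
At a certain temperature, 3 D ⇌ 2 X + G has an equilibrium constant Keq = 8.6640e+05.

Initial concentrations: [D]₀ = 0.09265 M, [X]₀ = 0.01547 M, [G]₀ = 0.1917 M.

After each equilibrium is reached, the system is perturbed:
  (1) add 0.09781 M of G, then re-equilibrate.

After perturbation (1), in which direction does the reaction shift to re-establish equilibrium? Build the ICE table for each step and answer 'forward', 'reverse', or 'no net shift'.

Direction: reverse

Q₀ = 0.05769 vs Keq = 8.6640e+05 ⇒ Q<K, forward
Step 1:
                    D           X           G
  init        0.09265     0.01547      0.1917
  Δ          -0.09151       0.061      0.0305
  eq         0.001145     0.07647      0.2222
  solve Keq expr → x = 0.0305; check Q = 8.6640e+05
Then add 0.09781 M of G.
Step 2:
                    D           X           G
  init       0.001145     0.07647        0.32
  Δ        1.4683e-04 -9.7886e-05 -4.8943e-05
  eq         0.001292     0.07638        0.32
  solve Keq expr → x = -4.8943e-05; check Q = 8.6640e+05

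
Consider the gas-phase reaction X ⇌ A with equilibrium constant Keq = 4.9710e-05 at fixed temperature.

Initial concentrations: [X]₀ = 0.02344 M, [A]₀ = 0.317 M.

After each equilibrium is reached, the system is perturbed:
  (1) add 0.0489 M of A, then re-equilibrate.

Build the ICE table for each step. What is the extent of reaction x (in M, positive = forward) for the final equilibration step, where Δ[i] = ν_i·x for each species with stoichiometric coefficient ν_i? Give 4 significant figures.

x = -0.0489 M

Q₀ = 13.52 vs Keq = 4.9710e-05 ⇒ Q>K, reverse
Step 1:
                  X         A
  Initial   0.02344     0.317
  Change      0.317    -0.317
  Equil      0.3404 1.6922e-05
  solve Keq expr → x = -0.317; check Q = 4.9710e-05
Then add 0.0489 M of A.
Step 2:
                  X         A
  Initial    0.3404   0.04892
  Change     0.0489   -0.0489
  Equil      0.3893 1.9353e-05
  solve Keq expr → x = -0.0489; check Q = 4.9710e-05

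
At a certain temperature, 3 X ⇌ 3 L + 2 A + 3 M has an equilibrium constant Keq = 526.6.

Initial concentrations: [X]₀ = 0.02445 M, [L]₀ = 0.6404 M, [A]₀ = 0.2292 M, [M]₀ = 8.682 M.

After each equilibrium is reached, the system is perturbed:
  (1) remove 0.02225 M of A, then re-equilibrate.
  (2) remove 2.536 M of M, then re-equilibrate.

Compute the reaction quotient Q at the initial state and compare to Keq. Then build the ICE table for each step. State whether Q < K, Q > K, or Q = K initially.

Q₀ = 6.1774e+05 vs Keq = 526.6 ⇒ Q>K, reverse
Step 1:
                   X          L          A          M
  init       0.02445     0.6404     0.2292      8.682
  Δ           0.1261    -0.1261   -0.08404    -0.1261
  eq          0.1505     0.5143     0.1452      8.556
  solve Keq expr → x = -0.04202; check Q = 526.6
Then remove 0.02225 M of A.
Step 2:
                   X          L          A          M
  init        0.1505     0.5143     0.1229      8.556
  Δ        -0.008928   0.008928   0.005952   0.008928
  eq          0.1416     0.5233     0.1289      8.565
  solve Keq expr → x = 0.002976; check Q = 526.6
Then remove 2.536 M of M.
Step 3:
                   X          L          A          M
  init        0.1416     0.5233     0.1289      6.029
  Δ         -0.02682    0.02682    0.01788    0.02682
  eq          0.1148     0.5501     0.1467      6.056
  solve Keq expr → x = 0.008941; check Q = 526.6

Q₀ = 6.1774e+05; Q > K (proceeds reverse)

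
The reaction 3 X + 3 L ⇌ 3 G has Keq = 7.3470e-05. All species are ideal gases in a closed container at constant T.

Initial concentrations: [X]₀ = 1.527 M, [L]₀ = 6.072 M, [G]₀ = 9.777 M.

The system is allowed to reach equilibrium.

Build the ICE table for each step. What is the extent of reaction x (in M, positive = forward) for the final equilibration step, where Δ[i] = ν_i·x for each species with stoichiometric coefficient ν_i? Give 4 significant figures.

x = -1.995 M

Q₀ = 1.172 vs Keq = 7.3470e-05 ⇒ Q>K, reverse
Step 1:
                   X          L          G
  Initial      1.527      6.072      9.777
  Change       5.984      5.984     -5.984
  Equil        7.511      12.06      3.793
  solve Keq expr → x = -1.995; check Q = 7.3470e-05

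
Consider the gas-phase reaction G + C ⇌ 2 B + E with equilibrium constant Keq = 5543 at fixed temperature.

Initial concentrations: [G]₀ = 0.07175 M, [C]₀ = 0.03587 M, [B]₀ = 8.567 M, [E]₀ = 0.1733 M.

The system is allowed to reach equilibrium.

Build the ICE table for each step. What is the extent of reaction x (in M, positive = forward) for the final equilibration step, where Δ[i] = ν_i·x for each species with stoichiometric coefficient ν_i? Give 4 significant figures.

Q₀ = 4942 vs Keq = 5543 ⇒ Q<K, forward
Step 1:
                  G         C         B         E
  init      0.07175   0.03587     8.567    0.1733
  Δ       -0.002333 -0.002333  0.004666  0.002333
  eq        0.06942   0.03354     8.572    0.1756
  solve Keq expr → x = 0.002333; check Q = 5543

x = 0.002333 M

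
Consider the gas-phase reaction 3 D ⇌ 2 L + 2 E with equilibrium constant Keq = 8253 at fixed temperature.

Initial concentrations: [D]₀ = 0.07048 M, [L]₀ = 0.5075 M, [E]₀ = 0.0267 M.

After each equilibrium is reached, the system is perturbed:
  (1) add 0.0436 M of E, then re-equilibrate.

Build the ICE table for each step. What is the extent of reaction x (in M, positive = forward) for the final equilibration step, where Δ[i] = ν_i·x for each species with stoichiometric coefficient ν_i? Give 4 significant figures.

x = -6.9185e-04 M

Q₀ = 0.5244 vs Keq = 8253 ⇒ Q<K, forward
Step 1:
                    D           L           E
  Initial     0.07048      0.5075      0.0267
  Change     -0.06484     0.04322     0.04322
  Equil      0.005643      0.5507     0.06992
  solve Keq expr → x = 0.02161; check Q = 8253
Then add 0.0436 M of E.
Step 2:
                    D           L           E
  Initial    0.005643      0.5507      0.1135
  Change     0.002076   -0.001384   -0.001384
  Equil      0.007719      0.5493      0.1121
  solve Keq expr → x = -6.9185e-04; check Q = 8253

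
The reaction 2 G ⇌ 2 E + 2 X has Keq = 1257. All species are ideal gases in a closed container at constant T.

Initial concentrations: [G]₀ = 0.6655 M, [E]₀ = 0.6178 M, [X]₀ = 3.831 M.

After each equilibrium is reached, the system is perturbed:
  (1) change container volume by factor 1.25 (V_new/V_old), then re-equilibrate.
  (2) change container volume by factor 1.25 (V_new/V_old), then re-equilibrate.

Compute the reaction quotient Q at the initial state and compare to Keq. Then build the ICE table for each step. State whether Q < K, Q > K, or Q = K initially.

Q₀ = 12.65; Q < K (proceeds forward)

Q₀ = 12.65 vs Keq = 1257 ⇒ Q<K, forward
Step 1:
                   G          E          X
  Initial     0.6655     0.6178      3.831
  Change     -0.5251     0.5251     0.5251
  Equil       0.1404      1.143      4.356
  solve Keq expr → x = 0.2625; check Q = 1257
Then change container volume by factor 1.25 (V_new/V_old).
Step 2:
                   G          E          X
  Initial     0.1123     0.9143      3.485
  Change    -0.01998    0.01998    0.01998
  Equil      0.09236     0.9343      3.505
  solve Keq expr → x = 0.009989; check Q = 1257
Then change container volume by factor 1.25 (V_new/V_old).
Step 3:
                   G          E          X
  Initial    0.07389     0.7474      2.804
  Change    -0.01343    0.01343    0.01343
  Equil      0.06046     0.7609      2.817
  solve Keq expr → x = 0.006714; check Q = 1257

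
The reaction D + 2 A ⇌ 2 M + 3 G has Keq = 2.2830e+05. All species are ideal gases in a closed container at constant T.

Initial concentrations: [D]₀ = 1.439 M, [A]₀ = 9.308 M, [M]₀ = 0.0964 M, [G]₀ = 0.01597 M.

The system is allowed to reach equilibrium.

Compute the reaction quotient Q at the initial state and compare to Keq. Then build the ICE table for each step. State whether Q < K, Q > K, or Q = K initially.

Q₀ = 3.0360e-10 vs Keq = 2.2830e+05 ⇒ Q<K, forward
Step 1:
                  D         A         M         G
  I           1.439     9.308    0.0964   0.01597
  C          -1.439    -2.878     2.878     4.317
  E       7.6224e-05      6.43     2.974     4.333
  solve Keq expr → x = 1.439; check Q = 2.2830e+05

Q₀ = 3.0360e-10; Q < K (proceeds forward)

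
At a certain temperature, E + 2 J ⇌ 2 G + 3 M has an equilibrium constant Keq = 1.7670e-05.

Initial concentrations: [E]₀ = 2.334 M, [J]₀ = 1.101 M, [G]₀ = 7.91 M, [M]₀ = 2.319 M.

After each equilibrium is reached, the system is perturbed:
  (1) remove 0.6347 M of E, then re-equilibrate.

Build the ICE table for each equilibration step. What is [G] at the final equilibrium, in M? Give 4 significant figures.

Q₀ = 275.8 vs Keq = 1.7670e-05 ⇒ Q>K, reverse
Step 1:
                   E          J          G          M
  init         2.334      1.101       7.91      2.319
  Δ            0.766      1.532     -1.532     -2.298
  eq             3.1      2.633      6.378    0.02106
  solve Keq expr → x = -0.766; check Q = 1.7670e-05
Then remove 0.6347 M of E.
Step 2:
                   E          J          G          M
  init         2.465      2.633      6.378    0.02106
  Δ       5.1317e-04   0.001026  -0.001026   -0.00154
  eq           2.466      2.634      6.377    0.01952
  solve Keq expr → x = -5.1317e-04; check Q = 1.7670e-05

[G]_eq = 6.377 M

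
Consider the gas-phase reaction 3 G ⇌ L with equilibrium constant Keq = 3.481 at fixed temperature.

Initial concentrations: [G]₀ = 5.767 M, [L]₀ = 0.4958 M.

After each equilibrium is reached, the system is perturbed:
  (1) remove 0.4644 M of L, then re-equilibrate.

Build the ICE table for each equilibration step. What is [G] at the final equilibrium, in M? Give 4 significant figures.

[G]_eq = 0.7862 M

Q₀ = 0.002585 vs Keq = 3.481 ⇒ Q<K, forward
Step 1:
                  G         L
  Initial     5.767    0.4958
  Change     -4.917     1.639
  Equil      0.8496     2.135
  solve Keq expr → x = 1.639; check Q = 3.481
Then remove 0.4644 M of L.
Step 2:
                  G         L
  Initial    0.8496     1.671
  Change   -0.06342   0.02114
  Equil      0.7862     1.692
  solve Keq expr → x = 0.02114; check Q = 3.481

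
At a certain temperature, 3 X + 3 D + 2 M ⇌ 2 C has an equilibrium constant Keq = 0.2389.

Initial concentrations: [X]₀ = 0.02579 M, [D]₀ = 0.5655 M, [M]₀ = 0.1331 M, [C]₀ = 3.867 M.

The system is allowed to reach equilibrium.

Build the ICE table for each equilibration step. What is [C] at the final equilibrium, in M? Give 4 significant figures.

[C]_eq = 2.887 M

Q₀ = 2.7211e+08 vs Keq = 0.2389 ⇒ Q>K, reverse
Step 1:
                   X          D          M          C
  Initial    0.02579     0.5655     0.1331      3.867
  Change        1.47       1.47     0.9797    -0.9797
  Equil        1.495      2.035      1.113      2.887
  solve Keq expr → x = -0.4898; check Q = 0.2389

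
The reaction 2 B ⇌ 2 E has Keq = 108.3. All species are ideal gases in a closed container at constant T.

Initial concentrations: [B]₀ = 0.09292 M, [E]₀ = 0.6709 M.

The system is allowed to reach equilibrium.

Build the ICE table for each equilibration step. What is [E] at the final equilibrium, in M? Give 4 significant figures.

[E]_eq = 0.6969 M

Q₀ = 52.13 vs Keq = 108.3 ⇒ Q<K, forward
Step 1:
                    B           E
  Initial     0.09292      0.6709
  Change     -0.02596     0.02596
  Equil       0.06696      0.6969
  solve Keq expr → x = 0.01298; check Q = 108.3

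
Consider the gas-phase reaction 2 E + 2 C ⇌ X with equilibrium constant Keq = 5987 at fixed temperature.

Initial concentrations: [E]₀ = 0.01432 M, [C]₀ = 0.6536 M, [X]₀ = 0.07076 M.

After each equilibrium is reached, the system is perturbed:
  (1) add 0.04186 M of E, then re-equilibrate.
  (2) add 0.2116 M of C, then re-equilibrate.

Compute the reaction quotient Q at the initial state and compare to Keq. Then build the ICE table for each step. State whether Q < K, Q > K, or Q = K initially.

Q₀ = 807.8 vs Keq = 5987 ⇒ Q<K, forward
Step 1:
                    E           C           X
  Initial     0.01432      0.6536     0.07076
  Change    -0.008824   -0.008824    0.004412
  Equil      0.005496      0.6448     0.07517
  solve Keq expr → x = 0.004412; check Q = 5987
Then add 0.04186 M of E.
Step 2:
                    E           C           X
  Initial     0.04736      0.6448     0.07517
  Change     -0.04074    -0.04074     0.02037
  Equil      0.006614       0.604     0.09554
  solve Keq expr → x = 0.02037; check Q = 5987
Then add 0.2116 M of C.
Step 3:
                    E           C           X
  Initial    0.006614      0.8156     0.09554
  Change    -0.001684   -0.001684  8.4202e-04
  Equil       0.00493      0.8139     0.09639
  solve Keq expr → x = 8.4202e-04; check Q = 5987

Q₀ = 807.8; Q < K (proceeds forward)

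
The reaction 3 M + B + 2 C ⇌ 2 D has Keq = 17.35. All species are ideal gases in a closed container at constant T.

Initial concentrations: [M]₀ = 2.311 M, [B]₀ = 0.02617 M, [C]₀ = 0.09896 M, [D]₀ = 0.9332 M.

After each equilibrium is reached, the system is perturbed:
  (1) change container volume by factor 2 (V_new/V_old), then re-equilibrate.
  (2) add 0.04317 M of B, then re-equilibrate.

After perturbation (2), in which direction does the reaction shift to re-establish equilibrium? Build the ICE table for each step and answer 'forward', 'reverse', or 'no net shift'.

Direction: forward

Q₀ = 275.3 vs Keq = 17.35 ⇒ Q>K, reverse
Step 1:
                   M          B          C          D
  init         2.311    0.02617    0.09896     0.9332
  Δ           0.1417    0.04725     0.0945    -0.0945
  eq           2.453    0.07342     0.1935     0.8387
  solve Keq expr → x = -0.04725; check Q = 17.35
Then change container volume by factor 2 (V_new/V_old).
Step 2:
                   M          B          C          D
  init         1.226    0.03671    0.09673     0.4194
  Δ           0.1271    0.04236    0.08472   -0.08472
  eq           1.353    0.07907     0.1814     0.3346
  solve Keq expr → x = -0.04236; check Q = 17.35
Then add 0.04317 M of B.
Step 3:
                   M          B          C          D
  init         1.353     0.1222     0.1814     0.3346
  Δ         -0.02612  -0.008708   -0.01742    0.01742
  eq           1.327     0.1135      0.164      0.352
  solve Keq expr → x = 0.008708; check Q = 17.35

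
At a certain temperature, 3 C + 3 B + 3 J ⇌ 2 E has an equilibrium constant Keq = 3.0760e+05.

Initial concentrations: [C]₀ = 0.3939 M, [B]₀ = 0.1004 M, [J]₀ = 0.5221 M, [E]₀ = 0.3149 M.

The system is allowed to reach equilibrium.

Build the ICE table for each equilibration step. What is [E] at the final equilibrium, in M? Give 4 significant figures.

Q₀ = 1.1265e+04 vs Keq = 3.0760e+05 ⇒ Q<K, forward
Step 1:
                   C          B          J          E
  init        0.3939     0.1004     0.5221     0.3149
  Δ         -0.05406   -0.05406   -0.05406    0.03604
  eq          0.3398    0.04634      0.468     0.3509
  solve Keq expr → x = 0.01802; check Q = 3.0760e+05

[E]_eq = 0.3509 M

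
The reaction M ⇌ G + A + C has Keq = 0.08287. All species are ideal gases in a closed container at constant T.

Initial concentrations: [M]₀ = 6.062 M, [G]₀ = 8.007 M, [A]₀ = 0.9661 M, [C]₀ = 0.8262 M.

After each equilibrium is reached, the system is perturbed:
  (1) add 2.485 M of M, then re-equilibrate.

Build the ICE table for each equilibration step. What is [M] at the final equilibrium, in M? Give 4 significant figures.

Q₀ = 1.054 vs Keq = 0.08287 ⇒ Q>K, reverse
Step 1:
                   M          G          A          C
  Initial      6.062      8.007     0.9661     0.8262
  Change      0.6138    -0.6138    -0.6138    -0.6138
  Equil        6.676      7.393     0.3523     0.2124
  solve Keq expr → x = -0.6138; check Q = 0.08287
Then add 2.485 M of M.
Step 2:
                   M          G          A          C
  Initial      9.161      7.393     0.3523     0.2124
  Change    -0.04396    0.04396    0.04396    0.04396
  Equil        9.117      7.437     0.3963     0.2564
  solve Keq expr → x = 0.04396; check Q = 0.08287

[M]_eq = 9.117 M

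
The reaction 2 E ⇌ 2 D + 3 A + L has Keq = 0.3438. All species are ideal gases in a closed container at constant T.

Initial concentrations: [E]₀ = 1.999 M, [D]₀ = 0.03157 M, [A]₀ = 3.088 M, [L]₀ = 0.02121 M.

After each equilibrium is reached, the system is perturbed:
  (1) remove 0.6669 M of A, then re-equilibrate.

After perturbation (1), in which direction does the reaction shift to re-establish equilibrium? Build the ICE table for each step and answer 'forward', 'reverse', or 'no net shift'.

Direction: forward

Q₀ = 1.5577e-04 vs Keq = 0.3438 ⇒ Q<K, forward
Step 1:
                   E          D          A          L
  Initial      1.999    0.03157      3.088    0.02121
  Change     -0.3156     0.3156     0.4734     0.1578
  Equil        1.683     0.3471      3.561      0.179
  solve Keq expr → x = 0.1578; check Q = 0.3438
Then remove 0.6669 M of A.
Step 2:
                   E          D          A          L
  Initial      1.683     0.3471      2.894      0.179
  Change    -0.05839    0.05839    0.08758    0.02919
  Equil        1.625     0.4055      2.982     0.2082
  solve Keq expr → x = 0.02919; check Q = 0.3438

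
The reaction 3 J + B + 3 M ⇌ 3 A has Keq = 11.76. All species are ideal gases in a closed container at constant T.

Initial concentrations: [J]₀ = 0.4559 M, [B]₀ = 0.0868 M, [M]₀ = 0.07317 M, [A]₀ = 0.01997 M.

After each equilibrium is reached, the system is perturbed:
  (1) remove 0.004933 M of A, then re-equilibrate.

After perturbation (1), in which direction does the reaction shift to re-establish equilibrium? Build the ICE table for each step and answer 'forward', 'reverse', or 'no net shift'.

Direction: forward

Q₀ = 2.472 vs Keq = 11.76 ⇒ Q<K, forward
Step 1:
                  J         B         M         A
  init       0.4559    0.0868   0.07317   0.01997
  Δ       -0.008721 -0.002907 -0.008721  0.008721
  eq         0.4472   0.08389   0.06445   0.02869
  solve Keq expr → x = 0.002907; check Q = 11.76
Then remove 0.004933 M of A.
Step 2:
                  J         B         M         A
  init       0.4472   0.08389   0.06445   0.02376
  Δ       -0.003199 -0.001066 -0.003199  0.003199
  eq          0.444   0.08283   0.06125   0.02696
  solve Keq expr → x = 0.001066; check Q = 11.76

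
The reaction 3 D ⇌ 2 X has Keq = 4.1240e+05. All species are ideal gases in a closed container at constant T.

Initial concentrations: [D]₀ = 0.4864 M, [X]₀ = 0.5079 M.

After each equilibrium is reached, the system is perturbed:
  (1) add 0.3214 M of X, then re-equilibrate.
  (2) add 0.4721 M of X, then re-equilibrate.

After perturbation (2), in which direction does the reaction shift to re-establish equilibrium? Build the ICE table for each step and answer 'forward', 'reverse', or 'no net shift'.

Direction: reverse

Q₀ = 2.242 vs Keq = 4.1240e+05 ⇒ Q<K, forward
Step 1:
                  D         X
  I          0.4864    0.5079
  C         -0.4746    0.3164
  E         0.01181    0.8243
  solve Keq expr → x = 0.1582; check Q = 4.1240e+05
Then add 0.3214 M of X.
Step 2:
                  D         X
  I         0.01181     1.146
  C        0.002882 -0.001922
  E         0.01469     1.144
  solve Keq expr → x = -9.6082e-04; check Q = 4.1240e+05
Then add 0.4721 M of X.
Step 3:
                  D         X
  I         0.01469     1.616
  C        0.003787 -0.002525
  E         0.01848     1.613
  solve Keq expr → x = -0.001262; check Q = 4.1240e+05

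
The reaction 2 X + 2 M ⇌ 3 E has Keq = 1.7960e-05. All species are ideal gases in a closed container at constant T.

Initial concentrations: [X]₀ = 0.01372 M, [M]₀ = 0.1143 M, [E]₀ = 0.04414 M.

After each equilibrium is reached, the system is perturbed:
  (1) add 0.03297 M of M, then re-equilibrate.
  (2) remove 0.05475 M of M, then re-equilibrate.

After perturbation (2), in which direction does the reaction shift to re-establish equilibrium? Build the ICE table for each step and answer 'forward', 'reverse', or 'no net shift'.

Direction: reverse

Q₀ = 34.97 vs Keq = 1.7960e-05 ⇒ Q>K, reverse
Step 1:
                   X          M          E
  init       0.01372     0.1143    0.04414
  Δ          0.02884    0.02884   -0.04327
  eq         0.04256     0.1431 8.7360e-04
  solve Keq expr → x = -0.01442; check Q = 1.7960e-05
Then add 0.03297 M of M.
Step 2:
                   X          M          E
  init       0.04256     0.1761 8.7360e-04
  Δ       -8.5198e-05 -8.5198e-05 1.2780e-04
  eq         0.04248      0.176   0.001001
  solve Keq expr → x = 4.2599e-05; check Q = 1.7960e-05
Then remove 0.05475 M of M.
Step 3:
                   X          M          E
  init       0.04248     0.1213   0.001001
  Δ       1.4522e-04 1.4522e-04 -2.1783e-04
  eq         0.04262     0.1214 7.8357e-04
  solve Keq expr → x = -7.2611e-05; check Q = 1.7960e-05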